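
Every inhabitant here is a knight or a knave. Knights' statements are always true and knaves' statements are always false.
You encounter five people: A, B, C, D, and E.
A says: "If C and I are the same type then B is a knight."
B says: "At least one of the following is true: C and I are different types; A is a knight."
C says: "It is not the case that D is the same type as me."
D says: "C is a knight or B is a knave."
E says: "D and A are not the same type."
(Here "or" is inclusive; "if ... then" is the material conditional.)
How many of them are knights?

3

The unique consistent assignment is A=knight, B=knight, C=knave, D=knave, E=knight.
That has 3 knights.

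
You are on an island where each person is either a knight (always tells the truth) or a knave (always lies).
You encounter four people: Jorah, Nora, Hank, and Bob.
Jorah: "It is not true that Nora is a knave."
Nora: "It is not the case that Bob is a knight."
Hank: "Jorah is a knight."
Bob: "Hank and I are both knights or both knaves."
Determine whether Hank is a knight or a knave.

Consistent assignments: {Jorah=knight, Nora=knight, Hank=knight, Bob=knave}
In every consistent assignment, Hank is a knight.

Hank is a knight.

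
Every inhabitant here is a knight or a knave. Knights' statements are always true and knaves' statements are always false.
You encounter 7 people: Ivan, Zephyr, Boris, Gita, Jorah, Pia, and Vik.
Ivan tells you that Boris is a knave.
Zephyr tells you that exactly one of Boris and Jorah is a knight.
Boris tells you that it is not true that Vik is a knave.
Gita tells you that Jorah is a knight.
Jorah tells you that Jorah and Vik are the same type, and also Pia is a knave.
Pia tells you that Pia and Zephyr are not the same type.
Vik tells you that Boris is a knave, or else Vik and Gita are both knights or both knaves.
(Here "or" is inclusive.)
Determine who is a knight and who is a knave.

Ivan is a knave; "Boris is a knave" is False, as required.
Since Zephyr is a knave, "exactly one of Boris and Jorah is a knight" needs to be False, which holds.
Boris (knight): "it is not true that Vik is a knave" — True. ✓
As a knight, Gita's statement "Jorah is a knight" should be True; it is.
Jorah (knight): "Jorah and Vik are the same type, and also Pia is a knave" — True. ✓
Pia is a knave, so "Pia and Zephyr are not the same type" must be False — and it is.
Vik is a knight; "Boris is a knave, or else Vik and Gita are both knights or both knaves" is True, as required.

Knights: Boris, Gita, Jorah, and Vik. Knaves: Ivan, Zephyr, and Pia.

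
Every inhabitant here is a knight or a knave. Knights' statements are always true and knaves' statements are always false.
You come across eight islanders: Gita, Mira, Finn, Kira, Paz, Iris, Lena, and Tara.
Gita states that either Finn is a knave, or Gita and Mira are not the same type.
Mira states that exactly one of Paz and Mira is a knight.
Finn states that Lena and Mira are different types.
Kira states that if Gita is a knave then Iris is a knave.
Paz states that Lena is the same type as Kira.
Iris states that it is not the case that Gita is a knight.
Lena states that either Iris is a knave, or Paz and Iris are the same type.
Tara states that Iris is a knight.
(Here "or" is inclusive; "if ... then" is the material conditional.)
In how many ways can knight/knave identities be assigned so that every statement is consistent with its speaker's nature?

0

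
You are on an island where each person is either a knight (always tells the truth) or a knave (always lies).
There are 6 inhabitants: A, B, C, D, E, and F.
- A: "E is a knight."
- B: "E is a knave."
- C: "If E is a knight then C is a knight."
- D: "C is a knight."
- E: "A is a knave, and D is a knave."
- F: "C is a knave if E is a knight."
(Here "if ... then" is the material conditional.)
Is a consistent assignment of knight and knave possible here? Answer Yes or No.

Yes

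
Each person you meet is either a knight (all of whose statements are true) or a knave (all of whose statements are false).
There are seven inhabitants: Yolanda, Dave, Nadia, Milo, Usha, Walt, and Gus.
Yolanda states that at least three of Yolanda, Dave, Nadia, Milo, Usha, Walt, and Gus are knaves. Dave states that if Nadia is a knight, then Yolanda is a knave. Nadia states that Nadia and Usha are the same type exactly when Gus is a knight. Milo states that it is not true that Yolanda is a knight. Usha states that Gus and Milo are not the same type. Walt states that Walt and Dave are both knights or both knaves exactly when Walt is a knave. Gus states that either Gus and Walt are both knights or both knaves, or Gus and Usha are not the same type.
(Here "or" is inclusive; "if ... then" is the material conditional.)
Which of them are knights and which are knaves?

Knights: Yolanda, Nadia, and Walt. Knaves: Dave, Milo, Usha, and Gus.

Yolanda is a knight; "at least three of Yolanda, Dave, Nadia, Milo, Usha, Walt, and Gus are knaves" is true, as required.
Dave is a knave, so "if Nadia is a knight, then Yolanda is a knave" must be False — and it is.
Nadia is a knight, and the claim "Nadia and Usha are the same type exactly when Gus is a knight" is indeed true.
As a knave, Milo's statement "it is not true that Yolanda is a knight" should be False; it is.
Usha (knave): "Gus and Milo are not the same type" — False. ✓
As a knight, Walt's statement "Walt and Dave are both knights or both knaves exactly when Walt is a knave" should be true; it is.
Gus is a knave; "either Gus and Walt are both knights or both knaves, or Gus and Usha are not the same type" is False, as required.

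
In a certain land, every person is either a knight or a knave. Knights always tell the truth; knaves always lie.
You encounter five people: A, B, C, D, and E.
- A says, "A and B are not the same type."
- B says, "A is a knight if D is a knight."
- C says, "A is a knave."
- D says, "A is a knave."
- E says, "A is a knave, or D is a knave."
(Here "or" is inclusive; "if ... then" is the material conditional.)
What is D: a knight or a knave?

Consistent assignments: {A=knave, B=knave, C=knight, D=knight, E=knight}
In every consistent assignment, D is a knight.

D is a knight.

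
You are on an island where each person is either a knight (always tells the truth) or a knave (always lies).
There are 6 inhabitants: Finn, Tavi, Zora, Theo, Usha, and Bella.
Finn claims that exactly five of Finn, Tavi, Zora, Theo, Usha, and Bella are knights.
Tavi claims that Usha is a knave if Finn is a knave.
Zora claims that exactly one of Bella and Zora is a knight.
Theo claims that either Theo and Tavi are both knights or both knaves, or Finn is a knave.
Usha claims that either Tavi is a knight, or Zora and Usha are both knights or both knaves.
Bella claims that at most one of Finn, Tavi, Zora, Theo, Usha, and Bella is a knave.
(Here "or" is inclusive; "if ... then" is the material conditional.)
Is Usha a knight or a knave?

Usha is a knight.

Consistent assignments: {Finn=knave, Tavi=knave, Zora=knight, Theo=knight, Usha=knight, Bella=knave}
In every consistent assignment, Usha is a knight.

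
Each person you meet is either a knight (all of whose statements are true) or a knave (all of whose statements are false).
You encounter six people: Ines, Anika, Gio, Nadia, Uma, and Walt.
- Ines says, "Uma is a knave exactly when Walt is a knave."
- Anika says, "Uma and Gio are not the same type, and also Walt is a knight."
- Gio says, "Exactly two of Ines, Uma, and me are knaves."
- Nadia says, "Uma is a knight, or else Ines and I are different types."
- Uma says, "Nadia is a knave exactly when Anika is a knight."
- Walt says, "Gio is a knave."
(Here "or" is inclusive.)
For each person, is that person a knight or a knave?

As a knave, Ines's statement "Uma is a knave exactly when Walt is a knave" should be False; it is.
Since Anika is a knave, "Uma and Gio are not the same type, and also Walt is a knight" needs to be False, which holds.
Gio is a knave, so "exactly two of Ines, Uma, and me are knaves" must be False — and it is.
Nadia is a knave, so "Uma is a knight, or else Ines and I are different types" must be False — and it is.
Uma (knave): "Nadia is a knave exactly when Anika is a knight" — False. ✓
Walt is a knight, and the claim "Gio is a knave" is indeed True.

Knights: Walt. Knaves: Ines, Anika, Gio, Nadia, and Uma.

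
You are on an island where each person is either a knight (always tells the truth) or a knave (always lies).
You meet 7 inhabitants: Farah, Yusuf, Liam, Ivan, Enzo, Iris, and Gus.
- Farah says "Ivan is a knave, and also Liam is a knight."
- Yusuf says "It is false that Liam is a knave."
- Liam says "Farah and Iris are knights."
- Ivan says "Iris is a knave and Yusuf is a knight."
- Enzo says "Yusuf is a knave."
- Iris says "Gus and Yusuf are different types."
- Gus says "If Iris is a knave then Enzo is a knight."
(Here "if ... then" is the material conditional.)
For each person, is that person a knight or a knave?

Farah is a knave, so "Ivan is a knave, and also Liam is a knight" must be false — and it is.
Yusuf (knave): "it is false that Liam is a knave" — false. ✓
Liam is a knave, and the claim "Farah and Iris are knights" is indeed false.
Ivan is a knave; "Iris is a knave and Yusuf is a knight" is false, as required.
As a knight, Enzo's statement "Yusuf is a knave" should be true; it is.
Iris is a knight, so "Gus and Yusuf are different types" must be true — and it is.
Gus is a knight; "if Iris is a knave then Enzo is a knight" is true, as required.

Farah is a knave, Yusuf is a knave, Liam is a knave, Ivan is a knave, Enzo is a knight, Iris is a knight, and Gus is a knight.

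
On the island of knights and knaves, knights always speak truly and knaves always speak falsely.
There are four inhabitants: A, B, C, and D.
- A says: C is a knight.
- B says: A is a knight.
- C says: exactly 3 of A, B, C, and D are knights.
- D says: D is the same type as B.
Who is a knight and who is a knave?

A is a knight; "C is a knight" is true, as required.
Since B is a knight, "A is a knight" needs to be true, which holds.
As a knight, C's statement "exactly 3 of A, B, C, and D are knights" should be true; it is.
D is a knave, so "D is the same type as B" must be false — and it is.

Knights: A, B, and C. Knaves: D.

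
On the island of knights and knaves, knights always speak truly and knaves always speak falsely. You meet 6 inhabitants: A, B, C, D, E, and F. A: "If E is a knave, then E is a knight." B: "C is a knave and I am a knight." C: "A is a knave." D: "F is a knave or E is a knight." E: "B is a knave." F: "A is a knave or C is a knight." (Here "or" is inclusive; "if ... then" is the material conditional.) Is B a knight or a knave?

B is a knave.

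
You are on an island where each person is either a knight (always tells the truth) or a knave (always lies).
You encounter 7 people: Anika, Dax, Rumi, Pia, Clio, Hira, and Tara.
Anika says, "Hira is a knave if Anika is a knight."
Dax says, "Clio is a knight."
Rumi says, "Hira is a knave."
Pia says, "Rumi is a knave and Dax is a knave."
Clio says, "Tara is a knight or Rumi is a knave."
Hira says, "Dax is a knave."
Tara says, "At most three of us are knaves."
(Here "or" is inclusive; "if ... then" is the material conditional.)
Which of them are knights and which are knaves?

Anika is a knight, Dax is a knight, Rumi is a knight, Pia is a knave, Clio is a knight, Hira is a knave, and Tara is a knight.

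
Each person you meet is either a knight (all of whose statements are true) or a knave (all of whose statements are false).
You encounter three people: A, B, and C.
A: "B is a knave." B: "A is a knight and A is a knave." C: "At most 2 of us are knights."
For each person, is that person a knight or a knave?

A is a knight, B is a knave, and C is a knight.

Suppose A is a knave. Then A's statement "B is a knave" would have to be false. Checking the 4 ways to assign the others, none is consistent with every speaker.
(For instance, with B=knave, C=knight, A's claim "B is a knave" comes out true where it would need to be false.)
So A must be a knight, making "B is a knave" true. Taking A=knight, B=knave, C=knight, each remaining statement checks out:
  B (knave): "A is a knight and A is a knave" — false. ✓
  C (knight): "at most 2 of us are knights" — true. ✓
This is the unique consistent assignment.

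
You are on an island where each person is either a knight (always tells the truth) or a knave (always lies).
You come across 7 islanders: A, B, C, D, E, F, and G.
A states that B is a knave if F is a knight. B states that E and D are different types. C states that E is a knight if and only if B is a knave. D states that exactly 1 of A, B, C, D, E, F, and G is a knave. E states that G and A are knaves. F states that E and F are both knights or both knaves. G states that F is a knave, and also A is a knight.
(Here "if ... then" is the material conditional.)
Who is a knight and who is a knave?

A is a knave, B is a knight, C is a knave, D is a knave, E is a knight, F is a knight, and G is a knave.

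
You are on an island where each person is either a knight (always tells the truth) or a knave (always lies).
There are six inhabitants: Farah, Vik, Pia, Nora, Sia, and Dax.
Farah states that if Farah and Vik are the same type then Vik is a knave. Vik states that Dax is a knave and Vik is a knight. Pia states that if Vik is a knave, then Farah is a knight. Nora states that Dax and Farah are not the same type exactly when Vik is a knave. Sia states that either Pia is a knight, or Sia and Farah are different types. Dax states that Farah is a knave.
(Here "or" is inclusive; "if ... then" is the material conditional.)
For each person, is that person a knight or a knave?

Knights: Farah, Pia, Nora, and Sia. Knaves: Vik and Dax.

Farah is a knight; "if Farah and Vik are the same type then Vik is a knave" is true, as required.
Vik is a knave, so "Dax is a knave and Vik is a knight" must be False — and it is.
As a knight, Pia's statement "if Vik is a knave, then Farah is a knight" should be true; it is.
As a knight, Nora's statement "Dax and Farah are not the same type exactly when Vik is a knave" should be true; it is.
As a knight, Sia's statement "either Pia is a knight, or Sia and Farah are different types" should be true; it is.
Since Dax is a knave, "Farah is a knave" needs to be False, which holds.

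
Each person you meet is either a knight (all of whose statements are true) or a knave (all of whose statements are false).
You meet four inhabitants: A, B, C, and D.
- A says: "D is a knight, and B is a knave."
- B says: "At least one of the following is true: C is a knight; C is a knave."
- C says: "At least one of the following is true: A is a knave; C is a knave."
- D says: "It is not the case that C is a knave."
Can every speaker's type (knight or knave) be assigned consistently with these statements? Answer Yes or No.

Yes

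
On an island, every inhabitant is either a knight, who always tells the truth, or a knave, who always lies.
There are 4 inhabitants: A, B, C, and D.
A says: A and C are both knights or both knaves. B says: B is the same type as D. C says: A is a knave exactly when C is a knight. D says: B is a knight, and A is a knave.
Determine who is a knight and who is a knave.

Knights: B, C, and D. Knaves: A.

Since A is a knave, "A and C are both knights or both knaves" needs to be False, which holds.
As a knight, B's statement "B is the same type as D" should be True; it is.
C (knight): "A is a knave exactly when C is a knight" — True. ✓
D is a knight, and the claim "B is a knight, and A is a knave" is indeed True.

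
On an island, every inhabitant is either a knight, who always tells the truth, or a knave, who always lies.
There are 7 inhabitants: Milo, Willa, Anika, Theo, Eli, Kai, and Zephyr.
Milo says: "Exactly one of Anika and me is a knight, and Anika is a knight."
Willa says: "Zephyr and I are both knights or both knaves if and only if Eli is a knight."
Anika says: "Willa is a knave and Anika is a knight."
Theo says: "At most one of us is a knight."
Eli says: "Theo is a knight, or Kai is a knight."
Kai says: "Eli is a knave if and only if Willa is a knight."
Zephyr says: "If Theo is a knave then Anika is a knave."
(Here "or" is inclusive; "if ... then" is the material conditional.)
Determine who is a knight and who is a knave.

Milo is a knave, Willa is a knave, Anika is a knave, Theo is a knave, Eli is a knight, Kai is a knight, and Zephyr is a knight.

Milo is a knave, and the claim "exactly one of Anika and me is a knight, and Anika is a knight" is indeed False.
Willa is a knave; "Zephyr and I are both knights or both knaves if and only if Eli is a knight" is False, as required.
Since Anika is a knave, "Willa is a knave and Anika is a knight" needs to be False, which holds.
Theo is a knave; "at most one of us is a knight" is False, as required.
Eli is a knight; "Theo is a knight, or Kai is a knight" is True, as required.
As a knight, Kai's statement "Eli is a knave if and only if Willa is a knight" should be True; it is.
Zephyr is a knight; "if Theo is a knave then Anika is a knave" is True, as required.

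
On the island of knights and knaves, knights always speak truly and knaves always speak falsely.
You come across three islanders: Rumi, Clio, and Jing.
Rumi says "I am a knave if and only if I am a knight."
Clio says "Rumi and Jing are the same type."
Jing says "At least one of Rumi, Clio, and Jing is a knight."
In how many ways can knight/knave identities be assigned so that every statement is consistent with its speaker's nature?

Consistent assignments:
  Rumi=knave, Clio=knave, Jing=knight

1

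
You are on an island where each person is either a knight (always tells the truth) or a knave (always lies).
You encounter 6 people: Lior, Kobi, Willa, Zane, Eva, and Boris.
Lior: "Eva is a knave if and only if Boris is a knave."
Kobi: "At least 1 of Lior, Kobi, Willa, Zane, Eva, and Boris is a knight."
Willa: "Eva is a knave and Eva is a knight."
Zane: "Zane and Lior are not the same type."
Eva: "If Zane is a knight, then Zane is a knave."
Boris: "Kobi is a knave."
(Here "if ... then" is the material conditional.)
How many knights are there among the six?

2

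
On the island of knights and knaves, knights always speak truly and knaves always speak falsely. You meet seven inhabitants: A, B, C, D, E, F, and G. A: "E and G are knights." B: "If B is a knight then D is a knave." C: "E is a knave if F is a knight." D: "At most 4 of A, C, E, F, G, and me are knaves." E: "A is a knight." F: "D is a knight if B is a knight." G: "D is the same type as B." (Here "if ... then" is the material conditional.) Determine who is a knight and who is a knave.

Knights: B and C. Knaves: A, D, E, F, and G.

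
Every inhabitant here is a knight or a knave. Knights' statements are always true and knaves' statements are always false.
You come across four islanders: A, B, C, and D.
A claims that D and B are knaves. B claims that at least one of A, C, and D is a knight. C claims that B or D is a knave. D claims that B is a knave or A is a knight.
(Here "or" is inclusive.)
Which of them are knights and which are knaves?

A is a knave, B is a knight, C is a knight, and D is a knave.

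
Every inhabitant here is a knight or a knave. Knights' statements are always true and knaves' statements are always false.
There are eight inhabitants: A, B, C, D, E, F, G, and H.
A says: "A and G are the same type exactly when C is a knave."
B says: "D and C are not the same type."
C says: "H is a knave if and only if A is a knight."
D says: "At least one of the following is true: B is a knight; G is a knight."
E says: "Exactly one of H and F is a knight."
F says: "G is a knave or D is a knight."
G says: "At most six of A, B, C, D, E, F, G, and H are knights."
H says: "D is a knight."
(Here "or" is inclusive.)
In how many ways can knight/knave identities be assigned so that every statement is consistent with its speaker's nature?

1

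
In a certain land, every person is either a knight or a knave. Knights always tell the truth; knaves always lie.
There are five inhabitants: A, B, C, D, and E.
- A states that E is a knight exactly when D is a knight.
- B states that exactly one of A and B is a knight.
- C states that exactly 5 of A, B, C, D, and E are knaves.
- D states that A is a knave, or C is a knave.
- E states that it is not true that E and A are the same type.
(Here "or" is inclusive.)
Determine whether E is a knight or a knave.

E is a knave.

Consistent assignments: {A=knave, B=knight, C=knave, D=knight, E=knave}; {A=knave, B=knave, C=knave, D=knight, E=knave}
In every consistent assignment, E is a knave.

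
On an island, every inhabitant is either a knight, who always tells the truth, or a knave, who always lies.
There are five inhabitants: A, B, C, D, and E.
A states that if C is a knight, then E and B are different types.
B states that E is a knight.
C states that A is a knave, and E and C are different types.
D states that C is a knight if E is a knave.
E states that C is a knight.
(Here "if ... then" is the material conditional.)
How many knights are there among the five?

The unique consistent assignment is A=knight, B=knave, C=knave, D=knave, E=knave.
That has 1 knight.

1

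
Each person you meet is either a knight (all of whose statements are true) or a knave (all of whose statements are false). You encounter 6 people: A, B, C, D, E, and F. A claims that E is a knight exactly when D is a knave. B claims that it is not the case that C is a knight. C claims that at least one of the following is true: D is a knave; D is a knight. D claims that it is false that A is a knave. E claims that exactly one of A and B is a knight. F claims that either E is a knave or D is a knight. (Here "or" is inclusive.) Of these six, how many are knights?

2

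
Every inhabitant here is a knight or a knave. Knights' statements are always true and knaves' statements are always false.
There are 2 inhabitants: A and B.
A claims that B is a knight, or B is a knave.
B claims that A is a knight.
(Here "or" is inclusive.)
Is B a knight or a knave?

B is a knight.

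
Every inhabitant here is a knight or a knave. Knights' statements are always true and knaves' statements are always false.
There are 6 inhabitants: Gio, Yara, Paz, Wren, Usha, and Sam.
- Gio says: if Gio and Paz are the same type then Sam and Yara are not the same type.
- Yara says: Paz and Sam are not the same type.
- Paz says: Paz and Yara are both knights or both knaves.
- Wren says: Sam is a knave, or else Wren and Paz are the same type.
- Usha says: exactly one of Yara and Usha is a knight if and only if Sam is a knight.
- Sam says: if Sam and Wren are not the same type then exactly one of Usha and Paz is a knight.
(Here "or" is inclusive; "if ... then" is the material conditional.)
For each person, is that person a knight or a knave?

Knights: Gio, Yara, Paz, Wren, and Usha. Knaves: Sam.

Gio is a knight, and the claim "if Gio and Paz are the same type then Sam and Yara are not the same type" is indeed true.
Yara is a knight; "Paz and Sam are not the same type" is true, as required.
Paz is a knight, and the claim "Paz and Yara are both knights or both knaves" is indeed true.
Wren is a knight; "Sam is a knave, or else Wren and Paz are the same type" is true, as required.
Usha (knight): "exactly one of Yara and Usha is a knight if and only if Sam is a knight" — true. ✓
Since Sam is a knave, "if Sam and Wren are not the same type then exactly one of Usha and Paz is a knight" needs to be false, which holds.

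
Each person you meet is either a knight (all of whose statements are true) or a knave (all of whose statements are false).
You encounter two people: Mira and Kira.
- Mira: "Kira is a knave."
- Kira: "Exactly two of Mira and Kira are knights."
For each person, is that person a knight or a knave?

Knights: Mira. Knaves: Kira.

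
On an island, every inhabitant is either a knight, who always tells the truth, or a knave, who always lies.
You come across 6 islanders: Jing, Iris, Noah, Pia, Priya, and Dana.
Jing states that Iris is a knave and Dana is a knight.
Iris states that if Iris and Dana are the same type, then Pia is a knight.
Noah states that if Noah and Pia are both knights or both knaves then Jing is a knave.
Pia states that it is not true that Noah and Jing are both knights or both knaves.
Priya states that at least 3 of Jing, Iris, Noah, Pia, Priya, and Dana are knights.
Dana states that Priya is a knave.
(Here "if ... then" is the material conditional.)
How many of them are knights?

The unique consistent assignment is Jing=knave, Iris=knight, Noah=knight, Pia=knight, Priya=knight, Dana=knave.
That has 4 knights.

4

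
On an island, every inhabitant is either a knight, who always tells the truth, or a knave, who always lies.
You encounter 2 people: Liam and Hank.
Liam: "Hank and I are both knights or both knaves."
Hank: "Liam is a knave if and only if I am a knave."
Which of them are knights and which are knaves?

Liam is a knight, so "Hank and I are both knights or both knaves" must be true — and it is.
Hank (knight): "Liam is a knave if and only if I am a knave" — true. ✓

Liam is a knight and Hank is a knight.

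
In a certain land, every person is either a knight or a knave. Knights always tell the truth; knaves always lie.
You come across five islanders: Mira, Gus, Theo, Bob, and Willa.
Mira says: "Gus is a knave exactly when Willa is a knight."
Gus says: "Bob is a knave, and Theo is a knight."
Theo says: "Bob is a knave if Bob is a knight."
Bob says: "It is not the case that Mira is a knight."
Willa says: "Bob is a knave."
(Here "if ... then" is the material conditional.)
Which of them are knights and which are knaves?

Mira is a knave, Gus is a knave, Theo is a knave, Bob is a knight, and Willa is a knave.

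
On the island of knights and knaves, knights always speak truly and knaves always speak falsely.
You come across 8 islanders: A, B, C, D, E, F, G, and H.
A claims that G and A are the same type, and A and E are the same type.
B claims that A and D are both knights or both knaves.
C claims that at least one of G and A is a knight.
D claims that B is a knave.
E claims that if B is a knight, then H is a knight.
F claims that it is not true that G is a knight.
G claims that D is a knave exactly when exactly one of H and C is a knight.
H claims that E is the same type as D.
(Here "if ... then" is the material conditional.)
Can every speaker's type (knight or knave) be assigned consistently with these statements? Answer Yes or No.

Yes

One consistent assignment: A=knave, B=knave, C=knight, D=knight, E=knight, F=knave, G=knight, H=knight.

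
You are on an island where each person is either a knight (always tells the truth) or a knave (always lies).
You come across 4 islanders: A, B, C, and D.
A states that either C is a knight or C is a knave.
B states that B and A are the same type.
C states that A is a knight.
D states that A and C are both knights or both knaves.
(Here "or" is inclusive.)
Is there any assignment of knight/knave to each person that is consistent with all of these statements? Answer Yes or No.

Yes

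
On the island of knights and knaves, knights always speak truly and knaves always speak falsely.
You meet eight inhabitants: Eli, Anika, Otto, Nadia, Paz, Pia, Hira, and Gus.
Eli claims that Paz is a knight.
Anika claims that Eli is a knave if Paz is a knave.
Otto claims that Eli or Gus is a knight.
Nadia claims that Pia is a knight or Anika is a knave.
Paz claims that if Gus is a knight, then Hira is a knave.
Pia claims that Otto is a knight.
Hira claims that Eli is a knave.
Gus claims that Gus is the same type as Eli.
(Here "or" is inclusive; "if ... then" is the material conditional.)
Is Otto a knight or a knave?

Consistent assignments: {Eli=knight, Anika=knight, Otto=knight, Nadia=knight, Paz=knight, Pia=knight, Hira=knave, Gus=knight}; {Eli=knight, Anika=knight, Otto=knight, Nadia=knight, Paz=knight, Pia=knight, Hira=knave, Gus=knave}
In every consistent assignment, Otto is a knight.

Otto is a knight.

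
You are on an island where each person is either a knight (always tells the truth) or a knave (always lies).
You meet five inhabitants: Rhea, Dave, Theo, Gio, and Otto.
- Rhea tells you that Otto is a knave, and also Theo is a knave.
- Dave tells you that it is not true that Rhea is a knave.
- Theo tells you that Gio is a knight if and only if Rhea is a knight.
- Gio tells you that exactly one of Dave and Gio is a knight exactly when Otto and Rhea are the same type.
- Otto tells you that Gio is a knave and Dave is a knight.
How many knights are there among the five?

The unique consistent assignment is Rhea=knave, Dave=knave, Theo=knight, Gio=knave, Otto=knave.
That has 1 knight.

1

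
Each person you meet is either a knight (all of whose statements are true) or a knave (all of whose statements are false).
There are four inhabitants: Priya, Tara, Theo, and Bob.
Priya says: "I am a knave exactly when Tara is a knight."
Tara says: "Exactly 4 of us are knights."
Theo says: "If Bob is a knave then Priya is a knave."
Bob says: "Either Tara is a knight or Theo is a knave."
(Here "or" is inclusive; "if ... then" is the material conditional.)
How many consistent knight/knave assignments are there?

1

Consistent assignments:
  Priya=knave, Tara=knave, Theo=knight, Bob=knave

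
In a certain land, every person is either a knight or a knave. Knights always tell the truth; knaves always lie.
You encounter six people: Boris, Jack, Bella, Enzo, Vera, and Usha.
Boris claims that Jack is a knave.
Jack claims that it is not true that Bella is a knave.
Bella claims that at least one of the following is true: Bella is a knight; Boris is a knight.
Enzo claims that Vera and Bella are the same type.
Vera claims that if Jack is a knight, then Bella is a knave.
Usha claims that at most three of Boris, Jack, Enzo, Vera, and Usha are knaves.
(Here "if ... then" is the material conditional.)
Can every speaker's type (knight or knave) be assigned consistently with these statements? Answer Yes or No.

One consistent assignment: Boris=knave, Jack=knight, Bella=knight, Enzo=knave, Vera=knave, Usha=knight.

Yes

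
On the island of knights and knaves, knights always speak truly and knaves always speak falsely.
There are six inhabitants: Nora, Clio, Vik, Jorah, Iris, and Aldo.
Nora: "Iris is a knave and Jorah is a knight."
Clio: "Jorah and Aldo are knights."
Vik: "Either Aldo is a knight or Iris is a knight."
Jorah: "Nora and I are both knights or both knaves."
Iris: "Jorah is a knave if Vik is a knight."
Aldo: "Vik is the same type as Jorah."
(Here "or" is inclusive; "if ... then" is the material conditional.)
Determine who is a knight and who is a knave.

Nora is a knight, Clio is a knight, Vik is a knight, Jorah is a knight, Iris is a knave, and Aldo is a knight.

Nora is a knight, so "Iris is a knave and Jorah is a knight" must be true — and it is.
Clio is a knight; "Jorah and Aldo are knights" is true, as required.
Vik (knight): "either Aldo is a knight or Iris is a knight" — true. ✓
As a knight, Jorah's statement "Nora and I are both knights or both knaves" should be true; it is.
Iris is a knave, so "Jorah is a knave if Vik is a knight" must be false — and it is.
Since Aldo is a knight, "Vik is the same type as Jorah" needs to be true, which holds.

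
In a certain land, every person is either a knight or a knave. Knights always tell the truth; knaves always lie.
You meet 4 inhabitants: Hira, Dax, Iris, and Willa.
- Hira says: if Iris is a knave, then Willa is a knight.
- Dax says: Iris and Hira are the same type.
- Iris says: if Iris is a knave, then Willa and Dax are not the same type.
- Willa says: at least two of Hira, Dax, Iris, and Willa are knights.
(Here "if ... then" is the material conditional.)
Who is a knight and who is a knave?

Hira is a knight, Dax is a knight, Iris is a knight, and Willa is a knight.

Hira is a knight, so "if Iris is a knave, then Willa is a knight" must be True — and it is.
Dax is a knight, and the claim "Iris and Hira are the same type" is indeed True.
Iris is a knight; "if Iris is a knave, then Willa and Dax are not the same type" is True, as required.
Willa is a knight, and the claim "at least two of Hira, Dax, Iris, and Willa are knights" is indeed True.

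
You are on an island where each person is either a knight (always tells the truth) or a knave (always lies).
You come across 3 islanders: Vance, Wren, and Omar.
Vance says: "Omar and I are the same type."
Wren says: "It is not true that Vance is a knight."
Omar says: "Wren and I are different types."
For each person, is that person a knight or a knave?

Knights: Vance and Omar. Knaves: Wren.

As a knight, Vance's statement "Omar and I are the same type" should be True; it is.
Since Wren is a knave, "it is not true that Vance is a knight" needs to be False, which holds.
Omar (knight): "Wren and I are different types" — True. ✓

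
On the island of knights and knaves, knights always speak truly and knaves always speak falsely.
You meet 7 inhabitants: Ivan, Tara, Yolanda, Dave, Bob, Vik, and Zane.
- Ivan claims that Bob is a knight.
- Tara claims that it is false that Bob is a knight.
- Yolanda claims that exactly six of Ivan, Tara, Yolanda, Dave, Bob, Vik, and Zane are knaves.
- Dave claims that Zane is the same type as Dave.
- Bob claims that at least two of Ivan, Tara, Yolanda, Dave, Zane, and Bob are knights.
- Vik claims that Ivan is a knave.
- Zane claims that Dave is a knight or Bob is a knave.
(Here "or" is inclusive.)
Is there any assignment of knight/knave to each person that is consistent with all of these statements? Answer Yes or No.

One consistent assignment: Ivan=knight, Tara=knave, Yolanda=knave, Dave=knight, Bob=knight, Vik=knave, Zane=knight.

Yes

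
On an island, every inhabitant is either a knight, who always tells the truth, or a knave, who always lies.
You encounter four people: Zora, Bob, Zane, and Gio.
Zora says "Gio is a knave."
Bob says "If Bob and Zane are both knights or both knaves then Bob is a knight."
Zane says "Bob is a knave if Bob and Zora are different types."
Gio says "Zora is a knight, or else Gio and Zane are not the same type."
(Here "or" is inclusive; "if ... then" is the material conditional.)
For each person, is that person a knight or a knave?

Suppose Zora is a knight. Then Zora's statement "Gio is a knave" would have to be true. Checking the 8 ways to assign the others, none is consistent with every speaker.
(For instance, with Bob=knight, Zane=knave, Gio=knight, Zora's claim "Gio is a knave" comes out false where it would need to be true.)
So Zora must be a knave, making "Gio is a knave" false. Taking Zora=knave, Bob=knight, Zane=knave, Gio=knight, each remaining statement checks out:
  Bob (knight): "if Bob and Zane are both knights or both knaves then Bob is a knight" — true. ✓
  Zane (knave): "Bob is a knave if Bob and Zora are different types" — false. ✓
  Gio (knight): "Zora is a knight, or else Gio and Zane are not the same type" — true. ✓
This is the unique consistent assignment.

Zora is a knave, Bob is a knight, Zane is a knave, and Gio is a knight.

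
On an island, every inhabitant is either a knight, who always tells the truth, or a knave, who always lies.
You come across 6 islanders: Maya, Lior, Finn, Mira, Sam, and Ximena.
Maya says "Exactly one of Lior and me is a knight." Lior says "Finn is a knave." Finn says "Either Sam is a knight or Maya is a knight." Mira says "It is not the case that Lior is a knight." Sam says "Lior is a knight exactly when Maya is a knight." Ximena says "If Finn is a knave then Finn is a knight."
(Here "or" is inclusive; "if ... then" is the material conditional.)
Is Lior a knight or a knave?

Consistent assignments: {Maya=knight, Lior=knave, Finn=knight, Mira=knight, Sam=knave, Ximena=knight}; {Maya=knave, Lior=knave, Finn=knight, Mira=knight, Sam=knight, Ximena=knight}
In every consistent assignment, Lior is a knave.

Lior is a knave.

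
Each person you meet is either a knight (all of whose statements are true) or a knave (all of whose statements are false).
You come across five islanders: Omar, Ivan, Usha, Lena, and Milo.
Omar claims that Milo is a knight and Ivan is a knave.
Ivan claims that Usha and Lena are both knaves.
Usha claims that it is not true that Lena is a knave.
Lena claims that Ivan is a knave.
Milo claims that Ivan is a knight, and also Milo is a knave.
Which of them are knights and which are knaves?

Omar is a knave, Ivan is a knave, Usha is a knight, Lena is a knight, and Milo is a knave.

Omar is a knave; "Milo is a knight and Ivan is a knave" is false, as required.
Since Ivan is a knave, "Usha and Lena are both knaves" needs to be false, which holds.
Usha is a knight, and the claim "it is not true that Lena is a knave" is indeed true.
Lena is a knight, and the claim "Ivan is a knave" is indeed true.
Milo (knave): "Ivan is a knight, and also Milo is a knave" — false. ✓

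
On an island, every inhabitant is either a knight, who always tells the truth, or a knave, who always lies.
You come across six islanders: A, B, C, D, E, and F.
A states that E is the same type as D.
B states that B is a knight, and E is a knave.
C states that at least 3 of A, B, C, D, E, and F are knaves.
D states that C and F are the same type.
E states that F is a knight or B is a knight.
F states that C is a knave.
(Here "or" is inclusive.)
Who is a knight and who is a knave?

A is a knight, B is a knave, C is a knight, D is a knave, E is a knave, and F is a knave.

A (knight): "E is the same type as D" — True. ✓
B is a knave, so "B is a knight, and E is a knave" must be false — and it is.
C is a knight, so "at least 3 of A, B, C, D, E, and F are knaves" must be True — and it is.
D is a knave, and the claim "C and F are the same type" is indeed false.
Since E is a knave, "F is a knight or B is a knight" needs to be false, which holds.
F is a knave; "C is a knave" is false, as required.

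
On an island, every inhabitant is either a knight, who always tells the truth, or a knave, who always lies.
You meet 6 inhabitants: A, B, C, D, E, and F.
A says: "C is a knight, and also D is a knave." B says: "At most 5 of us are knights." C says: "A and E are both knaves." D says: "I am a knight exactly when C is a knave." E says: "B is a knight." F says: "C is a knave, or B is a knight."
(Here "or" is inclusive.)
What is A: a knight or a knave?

A is a knave.

Consistent assignments: {A=knave, B=knight, C=knave, D=knight, E=knight, F=knight}; {A=knave, B=knight, C=knave, D=knave, E=knight, F=knight}
In every consistent assignment, A is a knave.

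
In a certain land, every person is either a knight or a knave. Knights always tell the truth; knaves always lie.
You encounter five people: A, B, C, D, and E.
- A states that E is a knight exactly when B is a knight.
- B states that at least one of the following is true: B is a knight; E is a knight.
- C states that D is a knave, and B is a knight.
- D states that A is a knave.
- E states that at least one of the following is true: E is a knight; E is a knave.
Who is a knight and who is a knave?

A is a knight, B is a knight, C is a knight, D is a knave, and E is a knight.

Suppose A is a knave. Then A's statement "E is a knight exactly when B is a knight" would have to be false. Checking the 16 ways to assign the others, none is consistent with every speaker.
(For instance, with B=knight, C=knight, D=knave, E=knight, A's claim "E is a knight exactly when B is a knight" comes out true where it would need to be false.)
So A must be a knight, making "E is a knight exactly when B is a knight" true. Taking A=knight, B=knight, C=knight, D=knave, E=knight, each remaining statement checks out:
  B (knight): "at least one of the following is true: B is a knight; E is a knight" — true. ✓
  C (knight): "D is a knave, and B is a knight" — true. ✓
  D (knave): "A is a knave" — false. ✓
  E (knight): "at least one of the following is true: E is a knight; E is a knave" — true. ✓
This is the unique consistent assignment.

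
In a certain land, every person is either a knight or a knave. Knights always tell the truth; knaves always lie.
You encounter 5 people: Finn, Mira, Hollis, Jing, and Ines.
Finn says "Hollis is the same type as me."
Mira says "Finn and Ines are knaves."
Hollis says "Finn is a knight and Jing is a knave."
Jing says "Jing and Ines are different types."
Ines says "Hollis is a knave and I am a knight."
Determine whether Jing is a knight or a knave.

Jing is a knave.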